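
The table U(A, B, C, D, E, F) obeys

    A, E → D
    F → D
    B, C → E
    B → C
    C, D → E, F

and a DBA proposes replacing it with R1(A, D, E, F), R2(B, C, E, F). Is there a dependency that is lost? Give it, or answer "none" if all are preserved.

Check C, D → E, F: no single fragment contains all of {C, D, E, F}, and the restricted closure of {C, D} across the fragments never reaches {E, F}.
A, E → D is preserved.
F → D is preserved.
B, C → E is preserved.
B → C is preserved.

C, D → E, F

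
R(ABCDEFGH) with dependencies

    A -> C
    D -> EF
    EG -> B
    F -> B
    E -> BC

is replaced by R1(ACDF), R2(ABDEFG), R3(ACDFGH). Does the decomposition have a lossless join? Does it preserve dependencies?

lossless but not dependency-preserving

Lossless test (chase): Rows 1 and 2 agree on A; apply A→C and equate their C entries. Rows 1 and 2 agree on D; apply D→EF and equate their EF entries. Rows 1 and 3 agree on D; apply D→EF and equate their EF entries. Rows 2 and 3 agree on EG; apply EG→B and equate their B entries. Rows 1 and 2 agree on F; apply F→B and equate their B entries. Row 3 is now all distinguished symbols — the join is lossless.
Dependency preservation: the restricted closure of {E} across the fragments never reaches {BC}, so E → BC cannot be enforced without a join — not preserved.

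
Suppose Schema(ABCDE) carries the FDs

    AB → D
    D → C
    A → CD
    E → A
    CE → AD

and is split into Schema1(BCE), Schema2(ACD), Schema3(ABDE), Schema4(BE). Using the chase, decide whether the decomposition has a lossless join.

Yes

Chase test. Columns are ABCDE; row i has aⱼ where attribute j ∈ Schemai, else bᵢⱼ.
Initial tableau (one row per fragment):
  row 1: b11 a2 a3 b14 a5
  row 2: a1 b22 a3 a4 b25
  row 3: a1 a2 b33 a4 a5
  row 4: b41 a2 b43 b44 a5
Rows 2 and 3 agree on D; apply D→C and equate their C entries.
Rows 1 and 3 agree on E; apply E→A and equate their A entries.
Rows 1 and 4 agree on E; apply E→A and equate their A entries.
Rows 1 and 3 agree on CE; apply CE→AD and equate their AD entries.
Rows 1 and 4 agree on AB; apply AB→D and equate their D entries.
Rows 1 and 4 agree on D; apply D→C and equate their C entries.
Row 1 is now all distinguished symbols — the join is lossless.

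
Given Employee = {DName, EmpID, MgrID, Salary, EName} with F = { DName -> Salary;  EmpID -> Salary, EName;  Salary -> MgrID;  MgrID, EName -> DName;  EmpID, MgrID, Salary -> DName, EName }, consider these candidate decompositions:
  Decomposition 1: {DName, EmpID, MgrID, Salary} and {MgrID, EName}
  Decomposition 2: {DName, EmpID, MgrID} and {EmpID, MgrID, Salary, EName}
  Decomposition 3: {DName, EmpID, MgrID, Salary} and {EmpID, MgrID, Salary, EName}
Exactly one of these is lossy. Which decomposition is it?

Decomposition 1: common = {MgrID}, closure = {MgrID} → lossy.
Decomposition 2: common = {EmpID, MgrID}, closure = {DName, EmpID, MgrID, Salary, EName} → lossless.
Decomposition 3: common = {EmpID, MgrID, Salary}, closure = {DName, EmpID, MgrID, Salary, EName} → lossless.

Decomposition 1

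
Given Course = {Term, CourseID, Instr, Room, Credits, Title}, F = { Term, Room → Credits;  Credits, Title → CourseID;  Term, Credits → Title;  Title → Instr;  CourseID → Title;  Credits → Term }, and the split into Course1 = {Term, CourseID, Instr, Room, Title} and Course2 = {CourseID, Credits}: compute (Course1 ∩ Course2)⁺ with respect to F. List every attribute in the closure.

Course1 ∩ Course2 = {CourseID}.
CourseID → Title applies, adding Title
Title → Instr applies, adding Instr
Closure: {CourseID, Instr, Title}.

CourseID, Instr, Title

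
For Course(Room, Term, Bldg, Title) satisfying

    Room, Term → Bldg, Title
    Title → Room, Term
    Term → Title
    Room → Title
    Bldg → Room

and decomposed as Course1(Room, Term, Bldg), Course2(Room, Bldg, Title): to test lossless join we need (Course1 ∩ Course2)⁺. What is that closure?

Room, Term, Bldg, Title

Course1 ∩ Course2 = {Room, Bldg}.
Room → Title applies, adding Title
Title → Room, Term applies, adding Term
Closure: {Room, Term, Bldg, Title}.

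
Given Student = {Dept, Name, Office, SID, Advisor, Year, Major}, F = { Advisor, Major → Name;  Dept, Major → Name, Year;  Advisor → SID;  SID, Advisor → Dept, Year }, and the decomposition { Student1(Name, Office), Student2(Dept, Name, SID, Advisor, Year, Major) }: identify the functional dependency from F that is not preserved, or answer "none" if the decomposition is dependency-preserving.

none

Advisor, Major → Name lies within Student2.
Dept, Major → Name, Year lies within Student2.
Advisor → SID lies within Student2.
SID, Advisor → Dept, Year lies within Student2.
Every dependency is enforceable on the fragments, so the decomposition is dependency-preserving.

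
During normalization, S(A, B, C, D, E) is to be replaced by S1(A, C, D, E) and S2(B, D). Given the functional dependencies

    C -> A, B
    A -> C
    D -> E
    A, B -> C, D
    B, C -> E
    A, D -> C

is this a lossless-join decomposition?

No

Common attributes: S1 ∩ S2 = {D}.
Closure of {D}: D → E applies, adding E. So (D)⁺ = {D, E}.
The closure contains neither all of S1 = {A, C, D, E} nor all of S2 = {B, D}, so the common attributes are not a superkey of either fragment. The join is lossy.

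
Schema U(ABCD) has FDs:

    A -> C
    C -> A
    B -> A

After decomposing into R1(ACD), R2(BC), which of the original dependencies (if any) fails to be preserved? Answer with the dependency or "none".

none

A → C lies within R1.
C → A lies within R1.
B → A: restricted closure across fragments reaches A.
Every dependency is enforceable on the fragments, so the decomposition is dependency-preserving.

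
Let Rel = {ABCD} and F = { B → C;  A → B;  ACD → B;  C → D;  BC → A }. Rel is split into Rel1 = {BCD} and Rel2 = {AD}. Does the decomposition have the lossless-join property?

Common attributes: Rel1 ∩ Rel2 = {D}.
No dependency enlarges {D}, so (D)⁺ = {D}.
The closure contains neither all of Rel1 = {BCD} nor all of Rel2 = {AD}, so the common attributes are not a superkey of either fragment. The join is lossy.

No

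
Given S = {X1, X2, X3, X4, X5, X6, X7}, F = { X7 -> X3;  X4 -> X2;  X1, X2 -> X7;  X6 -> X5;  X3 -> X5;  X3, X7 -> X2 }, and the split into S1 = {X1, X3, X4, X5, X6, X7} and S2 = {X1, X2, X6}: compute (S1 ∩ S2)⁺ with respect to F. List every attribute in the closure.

X1, X5, X6

S1 ∩ S2 = {X1, X6}.
X6 → X5 applies, adding X5
Closure: {X1, X5, X6}.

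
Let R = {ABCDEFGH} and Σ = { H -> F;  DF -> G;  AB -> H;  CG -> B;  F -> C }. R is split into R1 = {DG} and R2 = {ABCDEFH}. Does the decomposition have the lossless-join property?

Common attributes: R1 ∩ R2 = {D}.
No dependency enlarges {D}, so (D)⁺ = {D}.
The closure contains neither all of R1 = {DG} nor all of R2 = {ABCDEFH}, so the common attributes are not a superkey of either fragment. The join is lossy.

No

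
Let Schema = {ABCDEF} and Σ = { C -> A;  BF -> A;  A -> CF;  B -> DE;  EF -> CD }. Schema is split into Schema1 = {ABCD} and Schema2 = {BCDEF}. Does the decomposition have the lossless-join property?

Common attributes: Schema1 ∩ Schema2 = {BCD}.
Closure of {BCD}: C → A applies, adding A; A → CF applies, adding F; B → DE applies, adding E. So (BCD)⁺ = {ABCDEF}.
This closure contains every attribute of Schema1, so Schema1 ∩ Schema2 → Schema1. The join is lossless.

Yes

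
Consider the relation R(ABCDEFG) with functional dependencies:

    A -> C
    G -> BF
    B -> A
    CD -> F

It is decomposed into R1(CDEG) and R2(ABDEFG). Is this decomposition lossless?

Common attributes: R1 ∩ R2 = {DEG}.
Closure of {DEG}: G → BF applies, adding BF; B → A applies, adding A; A → C applies, adding C. So (DEG)⁺ = {ABCDEFG}.
This closure contains every attribute of R1, so R1 ∩ R2 → R1. The join is lossless.

Yes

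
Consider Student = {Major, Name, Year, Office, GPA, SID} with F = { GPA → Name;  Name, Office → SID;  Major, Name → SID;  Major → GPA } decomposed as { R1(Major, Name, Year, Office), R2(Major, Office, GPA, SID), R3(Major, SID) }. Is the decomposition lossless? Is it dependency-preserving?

lossless but not dependency-preserving

Lossless test (chase): Rows 1 and 2 agree on Major; apply Major→GPA and equate their GPA entries. Rows 1 and 3 agree on Major; apply Major→GPA and equate their GPA entries. Rows 1 and 2 agree on GPA; apply GPA→Name and equate their Name entries. Rows 1 and 3 agree on GPA; apply GPA→Name and equate their Name entries. Rows 1 and 2 agree on Name, Office; apply Name, Office→SID and equate their SID entries. Row 1 is now all distinguished symbols — the join is lossless.
Dependency preservation: the restricted closure of {GPA} across the fragments never reaches {Name}, so GPA → Name cannot be enforced without a join — not preserved.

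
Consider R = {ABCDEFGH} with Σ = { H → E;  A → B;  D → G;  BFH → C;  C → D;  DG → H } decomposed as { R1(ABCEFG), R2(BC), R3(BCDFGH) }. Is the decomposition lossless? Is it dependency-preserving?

lossless but not dependency-preserving

Lossless test (chase): Rows 1 and 2 agree on C; apply C→D and equate their D entries. Rows 1 and 3 agree on C; apply C→D and equate their D entries. Rows 1 and 3 agree on DG; apply DG→H and equate their H entries. Rows 1 and 3 agree on H; apply H→E and equate their E entries. Rows 1 and 2 agree on D; apply D→G and equate their G entries. Rows 1 and 2 agree on DG; apply DG→H and equate their H entries. Rows 1 and 2 agree on H; apply H→E and equate their E entries. Row 1 is now all distinguished symbols — the join is lossless.
Dependency preservation: the restricted closure of {H} across the fragments never reaches {E}, so H → E cannot be enforced without a join — not preserved.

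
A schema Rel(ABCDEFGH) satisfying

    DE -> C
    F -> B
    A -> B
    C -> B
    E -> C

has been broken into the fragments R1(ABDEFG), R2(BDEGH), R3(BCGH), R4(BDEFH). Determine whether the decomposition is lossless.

Chase test. Columns are ABCDEFGH; row i has aⱼ where attribute j ∈ Ri, else bᵢⱼ.
Initial tableau (one row per fragment):
  row 1: a1 a2 b13 a4 a5 a6 a7 b18
  row 2: b21 a2 b23 a4 a5 b26 a7 a8
  row 3: b31 a2 a3 b34 b35 b36 a7 a8
  row 4: b41 a2 b43 a4 a5 a6 b47 a8
Rows 1 and 2 agree on DE; apply DE→C and equate their C entries.
Rows 1 and 4 agree on DE; apply DE→C and equate their C entries.
No row becomes fully distinguished — the join is lossy.

No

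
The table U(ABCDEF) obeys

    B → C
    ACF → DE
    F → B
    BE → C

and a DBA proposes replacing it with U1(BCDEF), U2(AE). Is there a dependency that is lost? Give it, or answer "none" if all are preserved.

Check ACF → DE: no single fragment contains all of {ACDEF}, and the restricted closure of {ACF} across the fragments never reaches {DE}.
B → C is preserved.
F → B is preserved.
BE → C is preserved.

ACF → DE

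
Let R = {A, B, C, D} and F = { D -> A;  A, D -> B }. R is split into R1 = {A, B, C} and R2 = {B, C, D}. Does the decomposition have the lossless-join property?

Common attributes: R1 ∩ R2 = {B, C}.
No dependency enlarges {B, C}, so (B, C)⁺ = {B, C}.
The closure contains neither all of R1 = {A, B, C} nor all of R2 = {B, C, D}, so the common attributes are not a superkey of either fragment. The join is lossy.

No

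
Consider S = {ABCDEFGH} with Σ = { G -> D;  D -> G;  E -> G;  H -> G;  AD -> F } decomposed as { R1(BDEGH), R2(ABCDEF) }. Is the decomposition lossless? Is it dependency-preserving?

Lossless test: (BDE)⁺ = {BDEG}, which is a superkey of neither fragment — lossy.
Dependency preservation: every FD's attributes lie within a single fragment, so each can be enforced locally — preserved.

lossy but dependency-preserving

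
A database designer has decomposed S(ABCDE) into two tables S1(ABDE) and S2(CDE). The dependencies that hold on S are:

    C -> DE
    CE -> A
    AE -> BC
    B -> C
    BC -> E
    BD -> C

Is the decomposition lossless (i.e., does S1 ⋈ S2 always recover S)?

Common attributes: S1 ∩ S2 = {DE}.
No dependency enlarges {DE}, so (DE)⁺ = {DE}.
The closure contains neither all of S1 = {ABDE} nor all of S2 = {CDE}, so the common attributes are not a superkey of either fragment. The join is lossy.

No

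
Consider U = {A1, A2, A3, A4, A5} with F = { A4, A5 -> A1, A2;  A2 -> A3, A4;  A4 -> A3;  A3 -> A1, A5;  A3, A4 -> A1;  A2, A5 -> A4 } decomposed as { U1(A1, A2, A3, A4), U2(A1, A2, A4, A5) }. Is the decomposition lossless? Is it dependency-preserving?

lossless but not dependency-preserving

Lossless test: (A1, A2, A4)⁺ = {A1, A2, A3, A4, A5}, which contains all of one fragment — lossless.
Dependency preservation: the restricted closure of {A3} across the fragments never reaches {A1, A5}, so A3 → A1, A5 cannot be enforced without a join — not preserved.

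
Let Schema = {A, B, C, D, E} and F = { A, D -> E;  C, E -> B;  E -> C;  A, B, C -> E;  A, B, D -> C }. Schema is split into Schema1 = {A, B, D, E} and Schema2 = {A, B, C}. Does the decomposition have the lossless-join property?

Common attributes: Schema1 ∩ Schema2 = {A, B}.
No dependency enlarges {A, B}, so (A, B)⁺ = {A, B}.
The closure contains neither all of Schema1 = {A, B, D, E} nor all of Schema2 = {A, B, C}, so the common attributes are not a superkey of either fragment. The join is lossy.

No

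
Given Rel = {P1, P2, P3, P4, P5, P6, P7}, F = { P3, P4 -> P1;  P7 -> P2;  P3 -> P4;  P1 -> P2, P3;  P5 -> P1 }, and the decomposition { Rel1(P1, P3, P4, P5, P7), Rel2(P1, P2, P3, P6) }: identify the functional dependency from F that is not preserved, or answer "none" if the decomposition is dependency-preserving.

Check P7 → P2: no single fragment contains all of {P2, P7}, and the restricted closure of {P7} across the fragments never reaches {P2}.
P3, P4 → P1 is preserved.
P3 → P4 is preserved.
P1 → P2, P3 is preserved.
P5 → P1 is preserved.

P7 -> P2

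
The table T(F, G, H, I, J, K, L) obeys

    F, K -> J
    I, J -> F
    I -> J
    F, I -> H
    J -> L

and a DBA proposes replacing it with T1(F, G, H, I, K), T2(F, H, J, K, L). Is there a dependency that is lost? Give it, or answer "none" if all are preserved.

Check I → J: no single fragment contains all of {I, J}, and the restricted closure of {I} across the fragments never reaches {J}.
F, K → J is preserved.
I, J → F is preserved.
F, I → H is preserved.
J → L is preserved.

I -> J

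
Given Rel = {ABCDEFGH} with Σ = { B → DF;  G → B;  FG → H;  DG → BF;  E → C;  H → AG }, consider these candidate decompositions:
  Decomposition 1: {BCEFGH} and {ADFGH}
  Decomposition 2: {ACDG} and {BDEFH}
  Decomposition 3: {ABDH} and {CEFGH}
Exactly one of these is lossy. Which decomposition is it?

Decomposition 2

Decomposition 1: common = {FGH}, closure = {ABDFGH} → lossless.
Decomposition 2: common = {D}, closure = {D} → lossy.
Decomposition 3: common = {H}, closure = {ABDFGH} → lossless.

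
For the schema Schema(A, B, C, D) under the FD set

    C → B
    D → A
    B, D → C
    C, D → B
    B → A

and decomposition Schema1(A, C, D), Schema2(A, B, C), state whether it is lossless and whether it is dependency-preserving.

lossless but not dependency-preserving

Lossless test: (A, C)⁺ = {A, B, C}, which contains all of one fragment — lossless.
Dependency preservation: the restricted closure of {B, D} across the fragments never reaches {C}, so B, D → C cannot be enforced without a join — not preserved.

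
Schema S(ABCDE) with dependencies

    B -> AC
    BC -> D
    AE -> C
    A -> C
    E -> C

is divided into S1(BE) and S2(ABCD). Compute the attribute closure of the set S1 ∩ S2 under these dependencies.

ABCD

S1 ∩ S2 = {B}.
B → AC applies, adding AC
BC → D applies, adding D
Closure: {ABCD}.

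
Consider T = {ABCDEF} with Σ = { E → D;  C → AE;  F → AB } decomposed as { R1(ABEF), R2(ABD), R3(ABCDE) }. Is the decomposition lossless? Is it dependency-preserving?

Lossless test (chase): Rows 1 and 3 agree on E; apply E→D and equate their D entries. No row becomes fully distinguished — the join is lossy.
Dependency preservation: every FD's attributes lie within a single fragment, so each can be enforced locally — preserved.

lossy but dependency-preserving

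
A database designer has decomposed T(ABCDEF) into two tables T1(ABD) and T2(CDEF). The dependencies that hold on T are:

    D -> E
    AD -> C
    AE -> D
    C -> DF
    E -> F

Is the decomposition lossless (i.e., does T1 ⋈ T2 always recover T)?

No

Common attributes: T1 ∩ T2 = {D}.
Closure of {D}: D → E applies, adding E; E → F applies, adding F. So (D)⁺ = {DEF}.
The closure contains neither all of T1 = {ABD} nor all of T2 = {CDEF}, so the common attributes are not a superkey of either fragment. The join is lossy.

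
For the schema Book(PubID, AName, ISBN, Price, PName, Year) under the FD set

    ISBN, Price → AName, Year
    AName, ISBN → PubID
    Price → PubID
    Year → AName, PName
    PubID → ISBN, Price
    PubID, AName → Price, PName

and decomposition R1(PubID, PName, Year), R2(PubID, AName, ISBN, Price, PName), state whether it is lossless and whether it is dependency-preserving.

lossless but not dependency-preserving

Lossless test: (PubID, PName)⁺ = {PubID, AName, ISBN, Price, PName, Year}, which contains all of one fragment — lossless.
Dependency preservation: the restricted closure of {Year} across the fragments never reaches {AName, PName}, so Year → AName, PName cannot be enforced without a join — not preserved.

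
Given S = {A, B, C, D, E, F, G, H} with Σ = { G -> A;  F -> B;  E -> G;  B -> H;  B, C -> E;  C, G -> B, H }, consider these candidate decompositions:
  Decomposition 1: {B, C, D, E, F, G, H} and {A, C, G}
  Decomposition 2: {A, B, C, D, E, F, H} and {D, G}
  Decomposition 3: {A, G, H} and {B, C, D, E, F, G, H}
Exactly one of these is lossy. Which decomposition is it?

Decomposition 2

Decomposition 1: common = {C, G}, closure = {A, B, C, E, G, H} → lossless.
Decomposition 2: common = {D}, closure = {D} → lossy.
Decomposition 3: common = {G, H}, closure = {A, G, H} → lossless.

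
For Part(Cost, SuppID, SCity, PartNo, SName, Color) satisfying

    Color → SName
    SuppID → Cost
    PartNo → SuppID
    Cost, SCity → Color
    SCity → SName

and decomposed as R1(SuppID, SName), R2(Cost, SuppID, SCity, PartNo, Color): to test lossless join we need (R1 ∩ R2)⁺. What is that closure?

Cost, SuppID

R1 ∩ R2 = {SuppID}.
SuppID → Cost applies, adding Cost
Closure: {Cost, SuppID}.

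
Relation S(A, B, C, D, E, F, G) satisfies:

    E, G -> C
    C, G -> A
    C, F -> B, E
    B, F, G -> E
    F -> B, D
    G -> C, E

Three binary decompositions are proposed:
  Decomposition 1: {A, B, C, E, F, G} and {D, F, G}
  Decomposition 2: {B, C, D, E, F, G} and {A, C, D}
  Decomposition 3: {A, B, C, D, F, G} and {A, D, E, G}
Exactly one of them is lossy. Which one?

Decomposition 1: common = {F, G}, closure = {A, B, C, D, E, F, G} → lossless.
Decomposition 2: common = {C, D}, closure = {C, D} → lossy.
Decomposition 3: common = {A, D, G}, closure = {A, C, D, E, G} → lossless.

Decomposition 2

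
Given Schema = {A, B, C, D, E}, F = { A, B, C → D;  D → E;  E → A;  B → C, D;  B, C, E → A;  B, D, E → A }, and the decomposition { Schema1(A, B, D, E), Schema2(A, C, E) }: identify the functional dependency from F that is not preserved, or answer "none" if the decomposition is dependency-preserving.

B → C, D

Check B → C, D: no single fragment contains all of {B, C, D}, and the restricted closure of {B} across the fragments never reaches {C, D}.
A, B, C → D is preserved.
D → E is preserved.
E → A is preserved.
B, C, E → A is preserved.
B, D, E → A is preserved.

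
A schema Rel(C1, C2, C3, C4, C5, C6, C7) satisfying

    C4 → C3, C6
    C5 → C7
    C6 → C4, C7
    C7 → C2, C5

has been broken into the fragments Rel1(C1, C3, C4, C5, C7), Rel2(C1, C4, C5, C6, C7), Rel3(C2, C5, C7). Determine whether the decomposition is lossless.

Yes

Chase test. Columns are C1, C2, C3, C4, C5, C6, C7; row i has aⱼ where attribute j ∈ Reli, else bᵢⱼ.
Initial tableau (one row per fragment):
  row 1: a1 b12 a3 a4 a5 b16 a7
  row 2: a1 b22 b23 a4 a5 a6 a7
  row 3: b31 a2 b33 b34 a5 b36 a7
Rows 1 and 2 agree on C4; apply C4→C3, C6 and equate their C3, C6 entries.
Rows 1 and 2 agree on C7; apply C7→C2, C5 and equate their C2, C5 entries.
Rows 1 and 3 agree on C7; apply C7→C2, C5 and equate their C2, C5 entries.
Row 1 is now all distinguished symbols — the join is lossless.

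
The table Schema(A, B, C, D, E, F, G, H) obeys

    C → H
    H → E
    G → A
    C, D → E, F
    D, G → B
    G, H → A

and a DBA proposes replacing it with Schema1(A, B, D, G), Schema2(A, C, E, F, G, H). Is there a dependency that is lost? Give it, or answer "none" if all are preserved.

C, D → E, F

Check C, D → E, F: no single fragment contains all of {C, D, E, F}, and the restricted closure of {C, D} across the fragments never reaches {E, F}.
C → H is preserved.
H → E is preserved.
G → A is preserved.
D, G → B is preserved.
G, H → A is preserved.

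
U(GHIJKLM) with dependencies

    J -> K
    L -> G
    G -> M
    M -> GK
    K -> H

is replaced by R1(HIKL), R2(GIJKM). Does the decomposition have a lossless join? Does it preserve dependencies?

Lossless test: (IK)⁺ = {HIK}, which is a superkey of neither fragment — lossy.
Dependency preservation: the restricted closure of {L} across the fragments never reaches {G}, so L → G cannot be enforced without a join — not preserved.

lossy and not dependency-preserving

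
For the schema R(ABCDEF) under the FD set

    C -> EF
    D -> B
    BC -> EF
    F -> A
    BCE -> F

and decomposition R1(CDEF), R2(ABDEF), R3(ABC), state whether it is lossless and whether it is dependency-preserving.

lossless and dependency-preserving

Lossless test (chase): Rows 1 and 3 agree on C; apply C→EF and equate their EF entries. Rows 1 and 2 agree on D; apply D→B and equate their B entries. Rows 1 and 2 agree on F; apply F→A and equate their A entries. Row 1 is now all distinguished symbols — the join is lossless.
Dependency preservation: BC → EF; BCE → F are not contained in any single fragment, but the restricted closure of each left-hand side across the fragments still reaches the right-hand side; the remaining FDs each lie inside some fragment. All dependencies are preserved.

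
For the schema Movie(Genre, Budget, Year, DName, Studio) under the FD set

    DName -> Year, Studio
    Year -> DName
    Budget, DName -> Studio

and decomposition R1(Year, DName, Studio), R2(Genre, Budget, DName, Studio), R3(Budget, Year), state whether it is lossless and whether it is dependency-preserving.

Lossless test (chase): Rows 1 and 2 agree on DName; apply DName→Year, Studio and equate their Year, Studio entries. Rows 1 and 3 agree on Year; apply Year→DName and equate their DName entries. Rows 2 and 3 agree on Budget, DName; apply Budget, DName→Studio and equate their Studio entries. Row 2 is now all distinguished symbols — the join is lossless.
Dependency preservation: every FD's attributes lie within a single fragment, so each can be enforced locally — preserved.

lossless and dependency-preserving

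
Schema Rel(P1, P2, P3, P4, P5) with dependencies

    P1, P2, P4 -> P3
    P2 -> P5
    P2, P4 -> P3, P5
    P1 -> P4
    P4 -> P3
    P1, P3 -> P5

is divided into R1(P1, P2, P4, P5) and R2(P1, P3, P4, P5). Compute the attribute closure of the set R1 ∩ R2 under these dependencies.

P1, P3, P4, P5

R1 ∩ R2 = {P1, P4, P5}.
P4 → P3 applies, adding P3
Closure: {P1, P3, P4, P5}.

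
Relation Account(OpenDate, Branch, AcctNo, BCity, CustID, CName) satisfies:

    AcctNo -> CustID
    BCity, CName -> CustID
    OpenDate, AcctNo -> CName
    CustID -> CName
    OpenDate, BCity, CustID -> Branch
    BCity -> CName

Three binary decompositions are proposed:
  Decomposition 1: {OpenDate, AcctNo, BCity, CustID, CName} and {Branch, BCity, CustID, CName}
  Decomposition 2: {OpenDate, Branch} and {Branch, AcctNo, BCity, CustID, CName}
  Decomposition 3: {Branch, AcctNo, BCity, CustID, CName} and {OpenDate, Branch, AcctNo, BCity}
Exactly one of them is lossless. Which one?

Decomposition 1: common = {BCity, CustID, CName}, closure = {BCity, CustID, CName} → lossy.
Decomposition 2: common = {Branch}, closure = {Branch} → lossy.
Decomposition 3: common = {Branch, AcctNo, BCity}, closure = {Branch, AcctNo, BCity, CustID, CName} → lossless.

Decomposition 3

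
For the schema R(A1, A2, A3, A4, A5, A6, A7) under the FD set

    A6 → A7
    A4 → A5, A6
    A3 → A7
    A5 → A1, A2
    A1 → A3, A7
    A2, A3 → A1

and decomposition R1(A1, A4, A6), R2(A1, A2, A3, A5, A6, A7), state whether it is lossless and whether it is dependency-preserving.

lossy and not dependency-preserving

Lossless test: (A1, A6)⁺ = {A1, A3, A6, A7}, which is a superkey of neither fragment — lossy.
Dependency preservation: the restricted closure of {A4} across the fragments never reaches {A5, A6}, so A4 → A5, A6 cannot be enforced without a join — not preserved.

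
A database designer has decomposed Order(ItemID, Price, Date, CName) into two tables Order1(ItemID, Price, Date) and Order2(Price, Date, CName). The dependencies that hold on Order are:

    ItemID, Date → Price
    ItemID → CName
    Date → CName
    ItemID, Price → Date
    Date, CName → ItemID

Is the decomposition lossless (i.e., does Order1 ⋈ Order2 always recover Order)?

Common attributes: Order1 ∩ Order2 = {Price, Date}.
Closure of {Price, Date}: Date → CName applies, adding CName; Date, CName → ItemID applies, adding ItemID. So (Price, Date)⁺ = {ItemID, Price, Date, CName}.
This closure contains every attribute of Order1, so Order1 ∩ Order2 → Order1. The join is lossless.

Yes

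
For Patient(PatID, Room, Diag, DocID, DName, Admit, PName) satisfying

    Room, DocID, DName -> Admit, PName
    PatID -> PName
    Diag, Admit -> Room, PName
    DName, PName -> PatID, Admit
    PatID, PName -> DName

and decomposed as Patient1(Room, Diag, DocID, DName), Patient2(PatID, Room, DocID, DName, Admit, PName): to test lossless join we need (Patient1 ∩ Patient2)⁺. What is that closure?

Patient1 ∩ Patient2 = {Room, DocID, DName}.
Room, DocID, DName → Admit, PName applies, adding Admit, PName
DName, PName → PatID, Admit applies, adding PatID
Closure: {PatID, Room, DocID, DName, Admit, PName}.

PatID, Room, DocID, DName, Admit, PName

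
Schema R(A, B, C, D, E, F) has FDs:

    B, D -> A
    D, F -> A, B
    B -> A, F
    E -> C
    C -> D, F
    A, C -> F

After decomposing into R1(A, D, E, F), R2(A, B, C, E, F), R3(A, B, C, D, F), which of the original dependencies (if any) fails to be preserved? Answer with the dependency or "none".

B, D → A lies within R3.
D, F → A, B lies within R3.
B → A, F lies within R2.
E → C lies within R2.
C → D, F lies within R3.
A, C → F lies within R2.
Every dependency is enforceable on the fragments, so the decomposition is dependency-preserving.

none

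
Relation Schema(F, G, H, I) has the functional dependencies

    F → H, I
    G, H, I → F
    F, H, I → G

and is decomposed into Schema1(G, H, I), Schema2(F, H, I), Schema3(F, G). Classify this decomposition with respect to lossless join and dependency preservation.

lossless but not dependency-preserving

Lossless test (chase): Rows 2 and 3 agree on F; apply F→H, I and equate their H, I entries. Rows 1 and 3 agree on G, H, I; apply G, H, I→F and equate their F entries. Rows 1 and 2 agree on F, H, I; apply F, H, I→G and equate their G entries. Row 1 is now all distinguished symbols — the join is lossless.
Dependency preservation: the restricted closure of {G, H, I} across the fragments never reaches {F}, so G, H, I → F cannot be enforced without a join — not preserved.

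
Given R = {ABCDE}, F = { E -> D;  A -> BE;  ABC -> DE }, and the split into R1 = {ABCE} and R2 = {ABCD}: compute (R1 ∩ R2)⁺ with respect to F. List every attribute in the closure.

R1 ∩ R2 = {ABC}.
A → BE applies, adding E
ABC → DE applies, adding D
Closure: {ABCDE}.

ABCDE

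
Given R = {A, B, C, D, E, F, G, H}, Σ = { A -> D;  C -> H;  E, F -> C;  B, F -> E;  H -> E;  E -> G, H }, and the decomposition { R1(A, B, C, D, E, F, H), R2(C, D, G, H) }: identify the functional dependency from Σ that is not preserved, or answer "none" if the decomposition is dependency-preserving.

none

A → D lies within R1.
C → H lies within R1.
E, F → C lies within R1.
B, F → E lies within R1.
H → E lies within R1.
E → G, H: restricted closure across fragments reaches G, H.
Every dependency is enforceable on the fragments, so the decomposition is dependency-preserving.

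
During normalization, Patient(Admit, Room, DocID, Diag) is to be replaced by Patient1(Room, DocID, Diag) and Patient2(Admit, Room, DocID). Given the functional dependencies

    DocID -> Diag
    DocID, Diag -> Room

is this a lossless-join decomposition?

Yes

Common attributes: Patient1 ∩ Patient2 = {Room, DocID}.
Closure of {Room, DocID}: DocID → Diag applies, adding Diag. So (Room, DocID)⁺ = {Room, DocID, Diag}.
This closure contains every attribute of Patient1, so Patient1 ∩ Patient2 → Patient1. The join is lossless.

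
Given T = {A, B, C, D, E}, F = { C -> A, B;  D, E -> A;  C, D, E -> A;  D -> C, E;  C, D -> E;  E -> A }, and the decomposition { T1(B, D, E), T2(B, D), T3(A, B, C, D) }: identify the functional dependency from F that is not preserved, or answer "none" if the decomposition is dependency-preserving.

E -> A

Check E → A: no single fragment contains all of {A, E}, and the restricted closure of {E} across the fragments never reaches {A}.
C → A, B is preserved.
D, E → A is preserved.
C, D, E → A is preserved.
D → C, E is preserved.
C, D → E is preserved.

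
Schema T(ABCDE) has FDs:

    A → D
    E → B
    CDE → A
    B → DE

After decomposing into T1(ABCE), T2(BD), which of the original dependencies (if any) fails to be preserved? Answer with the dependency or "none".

Check A → D: no single fragment contains all of {AD}, and the restricted closure of {A} across the fragments never reaches {D}.
E → B is preserved.
CDE → A is preserved.
B → DE is preserved.

A → D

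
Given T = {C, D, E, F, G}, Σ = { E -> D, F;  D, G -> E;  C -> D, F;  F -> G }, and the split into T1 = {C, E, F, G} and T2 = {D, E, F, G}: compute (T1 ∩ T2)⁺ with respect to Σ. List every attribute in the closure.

D, E, F, G

T1 ∩ T2 = {E, F, G}.
E → D, F applies, adding D
Closure: {D, E, F, G}.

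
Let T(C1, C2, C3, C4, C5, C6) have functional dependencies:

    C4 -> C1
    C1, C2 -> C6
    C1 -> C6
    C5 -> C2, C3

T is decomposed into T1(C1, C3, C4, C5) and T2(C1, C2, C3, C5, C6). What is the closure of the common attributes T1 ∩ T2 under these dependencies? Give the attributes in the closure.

T1 ∩ T2 = {C1, C3, C5}.
C1 → C6 applies, adding C6
C5 → C2, C3 applies, adding C2
Closure: {C1, C2, C3, C5, C6}.

C1, C2, C3, C5, C6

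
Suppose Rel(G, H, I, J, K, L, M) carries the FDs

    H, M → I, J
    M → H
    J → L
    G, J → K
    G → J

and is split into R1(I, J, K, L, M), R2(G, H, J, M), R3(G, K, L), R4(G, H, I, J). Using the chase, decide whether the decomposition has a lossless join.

Chase test. Columns are G, H, I, J, K, L, M; row i has aⱼ where attribute j ∈ Ri, else bᵢⱼ.
Initial tableau (one row per fragment):
  row 1: b11 b12 a3 a4 a5 a6 a7
  row 2: a1 a2 b23 a4 b25 b26 a7
  row 3: a1 b32 b33 b34 a5 a6 b37
  row 4: a1 a2 a3 a4 b45 b46 b47
Rows 1 and 2 agree on M; apply M→H and equate their H entries.
Rows 1 and 2 agree on J; apply J→L and equate their L entries.
Rows 1 and 4 agree on J; apply J→L and equate their L entries.
Rows 2 and 4 agree on G, J; apply G, J→K and equate their K entries.
Rows 2 and 3 agree on G; apply G→J and equate their J entries.
Rows 1 and 2 agree on H, M; apply H, M→I, J and equate their I, J entries.
Rows 2 and 3 agree on G, J; apply G, J→K and equate their K entries.
Row 2 is now all distinguished symbols — the join is lossless.

Yes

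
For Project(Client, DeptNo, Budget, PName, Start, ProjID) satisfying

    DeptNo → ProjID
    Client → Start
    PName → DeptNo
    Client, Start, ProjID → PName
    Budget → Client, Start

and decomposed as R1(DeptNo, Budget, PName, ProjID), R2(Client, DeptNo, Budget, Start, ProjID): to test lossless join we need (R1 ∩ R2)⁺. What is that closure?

Client, DeptNo, Budget, PName, Start, ProjID

R1 ∩ R2 = {DeptNo, Budget, ProjID}.
Budget → Client, Start applies, adding Client, Start
Client, Start, ProjID → PName applies, adding PName
Closure: {Client, DeptNo, Budget, PName, Start, ProjID}.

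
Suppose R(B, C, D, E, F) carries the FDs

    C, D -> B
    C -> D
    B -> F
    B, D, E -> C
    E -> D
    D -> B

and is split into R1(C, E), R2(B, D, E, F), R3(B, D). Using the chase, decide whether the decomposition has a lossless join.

Chase test. Columns are B, C, D, E, F; row i has aⱼ where attribute j ∈ Ri, else bᵢⱼ.
Initial tableau (one row per fragment):
  row 1: b11 a2 b13 a4 b15
  row 2: a1 b22 a3 a4 a5
  row 3: a1 b32 a3 b34 b35
Rows 2 and 3 agree on B; apply B→F and equate their F entries.
Rows 1 and 2 agree on E; apply E→D and equate their D entries.
Rows 1 and 2 agree on D; apply D→B and equate their B entries.
Rows 1 and 2 agree on B; apply B→F and equate their F entries.
Rows 1 and 2 agree on B, D, E; apply B, D, E→C and equate their C entries.
Row 1 is now all distinguished symbols — the join is lossless.

Yes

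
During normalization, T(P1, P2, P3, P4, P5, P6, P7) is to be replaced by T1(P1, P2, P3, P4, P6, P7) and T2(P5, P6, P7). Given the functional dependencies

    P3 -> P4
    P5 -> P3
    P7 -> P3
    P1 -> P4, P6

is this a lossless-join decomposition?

No

Common attributes: T1 ∩ T2 = {P6, P7}.
Closure of {P6, P7}: P7 → P3 applies, adding P3; P3 → P4 applies, adding P4. So (P6, P7)⁺ = {P3, P4, P6, P7}.
The closure contains neither all of T1 = {P1, P2, P3, P4, P6, P7} nor all of T2 = {P5, P6, P7}, so the common attributes are not a superkey of either fragment. The join is lossy.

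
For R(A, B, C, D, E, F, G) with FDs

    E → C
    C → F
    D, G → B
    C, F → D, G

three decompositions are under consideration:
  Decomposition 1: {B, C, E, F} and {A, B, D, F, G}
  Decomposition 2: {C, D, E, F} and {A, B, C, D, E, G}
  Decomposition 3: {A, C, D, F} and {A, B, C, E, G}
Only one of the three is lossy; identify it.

Decomposition 1: common = {B, F}, closure = {B, F} → lossy.
Decomposition 2: common = {C, D, E}, closure = {B, C, D, E, F, G} → lossless.
Decomposition 3: common = {A, C}, closure = {A, B, C, D, F, G} → lossless.

Decomposition 1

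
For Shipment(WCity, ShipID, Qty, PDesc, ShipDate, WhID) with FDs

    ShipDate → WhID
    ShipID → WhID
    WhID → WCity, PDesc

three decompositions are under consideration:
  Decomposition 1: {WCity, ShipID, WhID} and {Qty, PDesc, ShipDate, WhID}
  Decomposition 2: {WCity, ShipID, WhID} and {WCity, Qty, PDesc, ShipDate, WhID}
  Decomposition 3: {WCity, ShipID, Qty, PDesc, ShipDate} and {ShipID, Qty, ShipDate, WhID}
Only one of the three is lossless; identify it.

Decomposition 1: common = {WhID}, closure = {WCity, PDesc, WhID} → lossy.
Decomposition 2: common = {WCity, WhID}, closure = {WCity, PDesc, WhID} → lossy.
Decomposition 3: common = {ShipID, Qty, ShipDate}, closure = {WCity, ShipID, Qty, PDesc, ShipDate, WhID} → lossless.

Decomposition 3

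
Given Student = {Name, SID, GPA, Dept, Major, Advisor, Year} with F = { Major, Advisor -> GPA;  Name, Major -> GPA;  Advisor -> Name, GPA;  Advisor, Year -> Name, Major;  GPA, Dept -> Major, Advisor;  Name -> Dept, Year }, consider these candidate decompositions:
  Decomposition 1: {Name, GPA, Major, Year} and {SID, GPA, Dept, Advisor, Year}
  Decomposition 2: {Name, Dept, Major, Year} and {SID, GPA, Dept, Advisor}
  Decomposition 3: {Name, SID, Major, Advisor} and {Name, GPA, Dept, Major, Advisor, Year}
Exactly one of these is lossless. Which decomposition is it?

Decomposition 3

Decomposition 1: common = {GPA, Year}, closure = {GPA, Year} → lossy.
Decomposition 2: common = {Dept}, closure = {Dept} → lossy.
Decomposition 3: common = {Name, Major, Advisor}, closure = {Name, GPA, Dept, Major, Advisor, Year} → lossless.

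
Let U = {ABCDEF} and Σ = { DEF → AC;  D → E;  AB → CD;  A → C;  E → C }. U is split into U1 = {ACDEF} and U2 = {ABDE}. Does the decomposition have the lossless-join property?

Common attributes: U1 ∩ U2 = {ADE}.
Closure of {ADE}: A → C applies, adding C. So (ADE)⁺ = {ACDE}.
The closure contains neither all of U1 = {ACDEF} nor all of U2 = {ABDE}, so the common attributes are not a superkey of either fragment. The join is lossy.

No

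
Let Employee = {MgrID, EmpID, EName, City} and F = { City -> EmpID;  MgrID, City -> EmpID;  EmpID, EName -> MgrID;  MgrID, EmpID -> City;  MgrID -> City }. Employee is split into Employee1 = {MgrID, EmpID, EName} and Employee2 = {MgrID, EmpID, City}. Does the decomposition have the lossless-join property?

Common attributes: Employee1 ∩ Employee2 = {MgrID, EmpID}.
Closure of {MgrID, EmpID}: MgrID, EmpID → City applies, adding City. So (MgrID, EmpID)⁺ = {MgrID, EmpID, City}.
This closure contains every attribute of Employee2, so Employee1 ∩ Employee2 → Employee2. The join is lossless.

Yes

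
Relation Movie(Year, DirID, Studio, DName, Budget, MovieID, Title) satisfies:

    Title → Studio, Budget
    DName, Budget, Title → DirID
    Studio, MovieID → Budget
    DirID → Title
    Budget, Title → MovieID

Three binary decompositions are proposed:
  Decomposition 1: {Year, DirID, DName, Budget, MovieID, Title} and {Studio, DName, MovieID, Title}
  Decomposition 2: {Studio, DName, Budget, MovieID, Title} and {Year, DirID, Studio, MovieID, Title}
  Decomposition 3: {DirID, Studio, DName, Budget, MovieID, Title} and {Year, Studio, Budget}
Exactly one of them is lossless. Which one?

Decomposition 1

Decomposition 1: common = {DName, MovieID, Title}, closure = {DirID, Studio, DName, Budget, MovieID, Title} → lossless.
Decomposition 2: common = {Studio, MovieID, Title}, closure = {Studio, Budget, MovieID, Title} → lossy.
Decomposition 3: common = {Studio, Budget}, closure = {Studio, Budget} → lossy.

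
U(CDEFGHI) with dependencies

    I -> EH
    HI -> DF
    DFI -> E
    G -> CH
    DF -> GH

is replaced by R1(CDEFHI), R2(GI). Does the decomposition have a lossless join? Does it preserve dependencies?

Lossless test: (I)⁺ = {CDEFGHI}, which contains all of one fragment — lossless.
Dependency preservation: the restricted closure of {G} across the fragments never reaches {CH}, so G → CH cannot be enforced without a join — not preserved.

lossless but not dependency-preserving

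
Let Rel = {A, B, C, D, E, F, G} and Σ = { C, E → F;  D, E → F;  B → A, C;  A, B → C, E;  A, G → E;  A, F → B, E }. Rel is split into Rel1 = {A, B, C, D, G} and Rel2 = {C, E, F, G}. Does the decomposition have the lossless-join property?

No

Common attributes: Rel1 ∩ Rel2 = {C, G}.
No dependency enlarges {C, G}, so (C, G)⁺ = {C, G}.
The closure contains neither all of Rel1 = {A, B, C, D, G} nor all of Rel2 = {C, E, F, G}, so the common attributes are not a superkey of either fragment. The join is lossy.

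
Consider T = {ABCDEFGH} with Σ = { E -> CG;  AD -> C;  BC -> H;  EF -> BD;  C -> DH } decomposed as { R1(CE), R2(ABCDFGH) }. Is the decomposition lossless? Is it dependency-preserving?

lossy and not dependency-preserving

Lossless test: (C)⁺ = {CDH}, which is a superkey of neither fragment — lossy.
Dependency preservation: the restricted closure of {E} across the fragments never reaches {CG}, so E → CG cannot be enforced without a join — not preserved.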